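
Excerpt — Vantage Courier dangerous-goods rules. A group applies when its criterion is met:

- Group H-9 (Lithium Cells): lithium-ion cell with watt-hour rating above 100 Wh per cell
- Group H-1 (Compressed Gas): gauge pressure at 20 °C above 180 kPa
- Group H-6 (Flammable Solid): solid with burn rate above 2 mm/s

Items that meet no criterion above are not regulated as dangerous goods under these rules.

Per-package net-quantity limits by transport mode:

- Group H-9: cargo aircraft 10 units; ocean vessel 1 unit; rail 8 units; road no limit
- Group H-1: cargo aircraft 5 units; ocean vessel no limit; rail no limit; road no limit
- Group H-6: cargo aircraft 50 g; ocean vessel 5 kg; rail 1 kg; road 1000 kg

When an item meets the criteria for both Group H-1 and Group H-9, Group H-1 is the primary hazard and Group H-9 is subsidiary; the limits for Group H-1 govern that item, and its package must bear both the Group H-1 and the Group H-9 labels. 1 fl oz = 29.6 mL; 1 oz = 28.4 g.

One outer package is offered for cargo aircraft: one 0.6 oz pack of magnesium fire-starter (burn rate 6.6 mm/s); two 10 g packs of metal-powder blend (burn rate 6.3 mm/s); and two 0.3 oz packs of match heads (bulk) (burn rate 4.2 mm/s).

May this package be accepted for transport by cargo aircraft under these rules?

No

Burn rate 6.6 mm/s meets the Group H-6 criterion (Flammable Solid), so the magnesium fire-starter is Group H-6.
Metal-powder blend: burn rate 6.3 mm/s > 2 mm/s → Group H-6 (Flammable Solid).
Burn rate 4.2 mm/s meets the Group H-6 criterion (Flammable Solid), so the match heads (bulk) are Group H-6.
Group H-6 net quantity: (one 0.6 oz pack = 17.04 g) + (two 10 g packs = 20 g) + (two 0.3 oz packs = 17.04 g) = 54.08 g.
54.08 g exceeds the cargo aircraft limit of 50 g for Group H-6.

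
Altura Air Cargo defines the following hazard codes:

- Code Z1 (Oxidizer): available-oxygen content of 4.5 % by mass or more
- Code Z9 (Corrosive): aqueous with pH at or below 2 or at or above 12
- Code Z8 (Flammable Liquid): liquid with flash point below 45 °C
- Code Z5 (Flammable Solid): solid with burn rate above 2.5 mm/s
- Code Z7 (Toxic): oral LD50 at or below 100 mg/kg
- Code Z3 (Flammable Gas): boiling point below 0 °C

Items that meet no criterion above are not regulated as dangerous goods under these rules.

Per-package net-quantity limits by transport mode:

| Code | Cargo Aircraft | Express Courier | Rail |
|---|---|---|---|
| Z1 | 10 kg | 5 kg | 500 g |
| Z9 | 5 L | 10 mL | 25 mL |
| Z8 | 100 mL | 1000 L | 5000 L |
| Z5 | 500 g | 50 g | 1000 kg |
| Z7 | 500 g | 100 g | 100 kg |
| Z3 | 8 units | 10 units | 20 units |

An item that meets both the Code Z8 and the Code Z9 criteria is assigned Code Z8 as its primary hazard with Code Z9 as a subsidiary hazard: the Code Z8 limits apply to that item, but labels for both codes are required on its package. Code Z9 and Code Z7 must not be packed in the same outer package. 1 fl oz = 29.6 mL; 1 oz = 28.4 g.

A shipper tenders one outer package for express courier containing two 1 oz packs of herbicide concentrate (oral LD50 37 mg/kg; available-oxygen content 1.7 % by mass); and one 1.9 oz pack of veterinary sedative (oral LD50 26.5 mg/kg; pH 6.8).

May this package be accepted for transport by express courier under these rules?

Oral LD50 37 mg/kg meets the Code Z7 criterion (Toxic), so the herbicide concentrate is Code Z7.
With oral LD50 26.5 mg/kg (≤ 100 mg/kg), the veterinary sedative falls in Code Z7.
Total Code Z7: (two 1 oz packs = 56.8 g) + (one 1.9 oz pack = 53.96 g) = 110.76 g.
That exceeds the Code Z7 express courier limit of 100 g.

No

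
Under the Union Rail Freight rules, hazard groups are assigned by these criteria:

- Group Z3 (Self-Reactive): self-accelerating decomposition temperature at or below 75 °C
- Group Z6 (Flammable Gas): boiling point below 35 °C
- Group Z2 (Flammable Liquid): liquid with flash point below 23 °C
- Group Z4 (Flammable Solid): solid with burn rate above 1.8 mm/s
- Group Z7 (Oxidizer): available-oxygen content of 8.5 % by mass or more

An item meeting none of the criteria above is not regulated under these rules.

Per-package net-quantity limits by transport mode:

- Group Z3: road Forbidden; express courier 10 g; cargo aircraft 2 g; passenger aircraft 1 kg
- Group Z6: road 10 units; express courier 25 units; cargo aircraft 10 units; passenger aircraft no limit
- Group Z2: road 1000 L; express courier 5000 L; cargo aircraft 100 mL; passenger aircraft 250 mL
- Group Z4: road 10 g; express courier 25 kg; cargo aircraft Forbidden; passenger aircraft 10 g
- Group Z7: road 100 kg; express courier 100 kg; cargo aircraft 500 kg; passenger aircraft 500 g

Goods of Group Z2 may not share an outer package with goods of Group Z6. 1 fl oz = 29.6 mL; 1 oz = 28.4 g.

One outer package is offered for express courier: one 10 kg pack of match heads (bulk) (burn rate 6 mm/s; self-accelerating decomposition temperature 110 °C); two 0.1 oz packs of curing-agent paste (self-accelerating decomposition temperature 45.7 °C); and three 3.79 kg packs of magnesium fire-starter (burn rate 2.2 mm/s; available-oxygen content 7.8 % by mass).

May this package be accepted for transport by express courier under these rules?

Match heads (bulk): burn rate 6 mm/s > 1.8 mm/s → Group Z4 (Flammable Solid).
Self-accelerating decomposition temperature 45.7 °C meets the Group Z3 criterion (Self-Reactive), so the curing-agent paste is Group Z3.
Magnesium fire-starter: burn rate 2.2 mm/s > 1.8 mm/s → Group Z4 (Flammable Solid).
Group Z3 quantity: two 0.1 oz packs = 5.68 g.
5.68 g ≤ 10 g (express courier limit, Group Z3) — within limit.
Group Z4 net quantity: 10 kg + (three 3.79 kg packs = 11.37 kg) = 21.37 kg.
21.37 kg is within the express courier limit of 25 kg for Group Z4.
The segregation rule (Group Z2 with Group Z6) does not apply to Group Z3 with Group Z4.
Every hazard group is within its express courier limit and no segregation rule is violated.

Yes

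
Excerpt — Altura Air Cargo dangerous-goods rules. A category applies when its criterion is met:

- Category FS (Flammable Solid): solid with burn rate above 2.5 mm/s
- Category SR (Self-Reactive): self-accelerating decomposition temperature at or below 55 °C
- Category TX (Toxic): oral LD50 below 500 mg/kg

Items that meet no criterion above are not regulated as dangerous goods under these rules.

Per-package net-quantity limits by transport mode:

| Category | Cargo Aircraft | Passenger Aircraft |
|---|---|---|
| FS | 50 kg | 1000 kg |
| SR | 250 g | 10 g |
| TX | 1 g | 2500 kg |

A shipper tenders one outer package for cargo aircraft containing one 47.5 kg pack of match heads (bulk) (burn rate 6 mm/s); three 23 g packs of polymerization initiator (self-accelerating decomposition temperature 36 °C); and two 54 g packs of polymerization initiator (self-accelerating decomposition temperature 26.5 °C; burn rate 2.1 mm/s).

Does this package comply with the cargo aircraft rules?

Burn rate 6 mm/s meets the Category FS criterion (Flammable Solid), so the match heads (bulk) are Category FS.
With self-accelerating decomposition temperature 36 °C (≤ 55 °C), the polymerization initiator falls in Category SR.
Polymerization initiator: self-accelerating decomposition temperature 26.5 °C ≤ 55 °C → Category SR (Self-Reactive).
Total Category SR: (three 23 g packs = 69 g) + (two 54 g packs = 108 g) = 177 g.
That is within the Category SR cargo aircraft limit of 250 g.
Category FS quantity: 47.5 kg.
That is within the Category FS cargo aircraft limit of 50 kg.
Every hazard category is within its cargo aircraft limit and no segregation rule is violated.

Yes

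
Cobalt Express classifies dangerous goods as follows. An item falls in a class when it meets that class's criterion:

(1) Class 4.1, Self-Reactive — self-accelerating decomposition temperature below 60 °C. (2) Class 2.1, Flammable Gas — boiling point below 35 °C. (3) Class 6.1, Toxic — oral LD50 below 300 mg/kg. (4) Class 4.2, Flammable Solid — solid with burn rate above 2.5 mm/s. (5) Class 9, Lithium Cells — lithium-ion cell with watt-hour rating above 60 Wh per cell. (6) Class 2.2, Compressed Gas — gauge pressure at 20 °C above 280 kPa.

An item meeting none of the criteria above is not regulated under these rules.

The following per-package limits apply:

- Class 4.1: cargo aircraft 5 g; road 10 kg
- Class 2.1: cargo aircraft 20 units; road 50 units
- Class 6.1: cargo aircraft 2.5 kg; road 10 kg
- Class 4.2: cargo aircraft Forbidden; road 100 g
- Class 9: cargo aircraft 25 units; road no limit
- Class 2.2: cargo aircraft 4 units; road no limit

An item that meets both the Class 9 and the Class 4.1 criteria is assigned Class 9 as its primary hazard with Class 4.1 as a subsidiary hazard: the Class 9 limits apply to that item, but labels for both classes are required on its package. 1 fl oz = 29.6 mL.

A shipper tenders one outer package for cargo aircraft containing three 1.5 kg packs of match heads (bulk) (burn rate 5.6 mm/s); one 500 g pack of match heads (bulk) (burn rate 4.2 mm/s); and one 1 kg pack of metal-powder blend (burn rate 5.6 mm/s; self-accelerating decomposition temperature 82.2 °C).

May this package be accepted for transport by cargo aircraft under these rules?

No

Match heads (bulk): burn rate 5.6 mm/s > 2.5 mm/s → Class 4.2 (Flammable Solid).
With burn rate 4.2 mm/s (> 2.5 mm/s), the match heads (bulk) fall in Class 4.2.
With burn rate 5.6 mm/s (> 2.5 mm/s), the metal-powder blend falls in Class 4.2.
Class 4.2 net quantity: (three 1.5 kg packs = 4.5 kg) + 500 g + 1 kg = 6 kg.
Class 4.2 is Forbidden by cargo aircraft.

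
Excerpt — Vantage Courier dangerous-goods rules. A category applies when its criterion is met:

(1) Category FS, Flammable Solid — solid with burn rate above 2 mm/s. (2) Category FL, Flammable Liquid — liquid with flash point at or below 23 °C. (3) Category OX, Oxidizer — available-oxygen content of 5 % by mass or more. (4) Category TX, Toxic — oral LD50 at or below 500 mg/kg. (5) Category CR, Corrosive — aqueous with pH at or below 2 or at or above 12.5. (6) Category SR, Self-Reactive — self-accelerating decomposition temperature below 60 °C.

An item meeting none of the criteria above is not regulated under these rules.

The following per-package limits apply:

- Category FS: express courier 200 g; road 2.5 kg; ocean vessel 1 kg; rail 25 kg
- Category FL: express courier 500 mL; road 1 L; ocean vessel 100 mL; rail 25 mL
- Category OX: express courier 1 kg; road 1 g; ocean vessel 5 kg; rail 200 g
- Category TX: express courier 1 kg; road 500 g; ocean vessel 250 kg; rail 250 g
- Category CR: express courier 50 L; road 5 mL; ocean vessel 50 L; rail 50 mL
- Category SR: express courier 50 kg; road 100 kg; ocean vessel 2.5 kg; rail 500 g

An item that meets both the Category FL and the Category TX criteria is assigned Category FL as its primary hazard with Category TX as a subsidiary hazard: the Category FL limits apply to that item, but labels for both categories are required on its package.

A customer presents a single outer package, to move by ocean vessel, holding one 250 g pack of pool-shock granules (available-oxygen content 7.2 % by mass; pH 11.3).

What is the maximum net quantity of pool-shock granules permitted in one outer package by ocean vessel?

5 kg

Available-oxygen content 7.2 % by mass meets the Category OX criterion (Oxidizer), so the pool-shock granules are Category OX.
The ocean vessel limit for Category OX is 5 kg.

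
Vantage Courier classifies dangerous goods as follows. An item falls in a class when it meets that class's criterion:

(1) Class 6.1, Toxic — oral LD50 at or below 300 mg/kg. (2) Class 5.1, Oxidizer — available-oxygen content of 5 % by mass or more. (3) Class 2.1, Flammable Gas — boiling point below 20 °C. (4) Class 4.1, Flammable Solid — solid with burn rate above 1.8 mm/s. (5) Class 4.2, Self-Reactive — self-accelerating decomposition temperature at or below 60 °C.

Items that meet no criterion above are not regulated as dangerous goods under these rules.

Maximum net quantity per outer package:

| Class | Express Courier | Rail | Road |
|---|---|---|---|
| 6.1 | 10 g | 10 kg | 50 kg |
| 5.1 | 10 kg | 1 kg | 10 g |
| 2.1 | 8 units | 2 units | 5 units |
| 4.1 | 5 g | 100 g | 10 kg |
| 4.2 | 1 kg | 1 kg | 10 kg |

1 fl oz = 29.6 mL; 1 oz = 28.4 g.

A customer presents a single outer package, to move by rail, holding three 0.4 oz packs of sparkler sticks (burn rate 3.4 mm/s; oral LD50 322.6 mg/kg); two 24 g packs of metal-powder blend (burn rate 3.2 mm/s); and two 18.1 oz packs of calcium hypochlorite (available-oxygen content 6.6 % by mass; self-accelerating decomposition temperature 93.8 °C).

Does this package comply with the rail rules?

Sparkler sticks: burn rate 3.4 mm/s > 1.8 mm/s → Class 4.1 (Flammable Solid).
Metal-powder blend: burn rate 3.2 mm/s > 1.8 mm/s → Class 4.1 (Flammable Solid).
With available-oxygen content 6.6 % by mass (≥ 5 % by mass), the calcium hypochlorite falls in Class 5.1.
Class 5.1 quantity: two 18.1 oz packs = 1028.08 g.
1028.08 g exceeds the rail limit of 1 kg for Class 5.1.
Total Class 4.1: (three 0.4 oz packs = 34.08 g) + (two 24 g packs = 48 g) = 82.08 g.
82.08 g ≤ 100 g (rail limit, Class 4.1) — within limit.

No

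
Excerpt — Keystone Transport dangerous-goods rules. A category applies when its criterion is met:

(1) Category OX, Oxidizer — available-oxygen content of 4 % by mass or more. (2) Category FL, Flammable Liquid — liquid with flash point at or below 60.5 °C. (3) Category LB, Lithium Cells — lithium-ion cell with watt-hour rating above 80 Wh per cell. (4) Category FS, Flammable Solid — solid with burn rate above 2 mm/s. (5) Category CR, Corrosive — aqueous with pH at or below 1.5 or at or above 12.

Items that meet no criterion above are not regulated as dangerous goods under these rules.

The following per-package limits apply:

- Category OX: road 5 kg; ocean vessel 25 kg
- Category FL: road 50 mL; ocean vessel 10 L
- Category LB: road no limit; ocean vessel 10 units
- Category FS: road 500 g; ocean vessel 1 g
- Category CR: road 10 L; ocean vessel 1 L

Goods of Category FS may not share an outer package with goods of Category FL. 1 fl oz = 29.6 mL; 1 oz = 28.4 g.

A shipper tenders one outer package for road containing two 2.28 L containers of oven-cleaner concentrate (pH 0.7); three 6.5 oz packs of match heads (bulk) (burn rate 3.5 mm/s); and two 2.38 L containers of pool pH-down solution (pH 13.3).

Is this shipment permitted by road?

Oven-cleaner concentrate: pH 0.7 ≤ 1.5 → Category CR (Corrosive).
The match heads (bulk) have burn rate 3.5 mm/s, which is > 2 mm/s, so they are Category FS (Flammable Solid).
Pool pH-down solution: pH 13.3 ≥ 12 → Category CR (Corrosive).
Category CR net quantity: (two 2.28 L containers = 4.56 L) + (two 2.38 L containers = 4.76 L) = 9.32 L.
9.32 L ≤ 10 L (road limit, Category CR) — within limit.
Category FS quantity: three 6.5 oz packs = 553.8 g.
That exceeds the Category FS road limit of 500 g.
The segregation rule (Category FS with Category FL) does not apply to Category CR with Category FS.

No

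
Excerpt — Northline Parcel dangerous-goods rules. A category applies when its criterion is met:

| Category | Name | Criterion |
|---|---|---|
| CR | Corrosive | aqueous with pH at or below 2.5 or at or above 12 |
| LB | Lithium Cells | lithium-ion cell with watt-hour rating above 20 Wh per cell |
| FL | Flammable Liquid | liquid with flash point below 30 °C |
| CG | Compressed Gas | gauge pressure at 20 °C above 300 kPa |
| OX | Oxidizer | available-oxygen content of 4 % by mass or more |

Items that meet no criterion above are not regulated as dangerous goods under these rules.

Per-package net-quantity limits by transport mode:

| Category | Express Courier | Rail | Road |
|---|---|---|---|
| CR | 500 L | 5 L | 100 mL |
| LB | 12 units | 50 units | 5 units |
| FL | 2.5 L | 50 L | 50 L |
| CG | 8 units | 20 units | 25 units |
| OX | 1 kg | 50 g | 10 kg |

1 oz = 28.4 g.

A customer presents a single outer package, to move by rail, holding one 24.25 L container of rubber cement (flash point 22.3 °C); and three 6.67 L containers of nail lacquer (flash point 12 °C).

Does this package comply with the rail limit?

Yes

The rubber cement has flash point 22.3 °C, which is < 30 °C, so it is Category FL (Flammable Liquid).
The nail lacquer has flash point 12 °C, which is < 30 °C, so it is Category FL (Flammable Liquid).
Category FL net quantity: 24.25 L + (three 6.67 L containers = 20.01 L) = 44.26 L.
44.26 L is within the rail limit of 50 L for Category FL.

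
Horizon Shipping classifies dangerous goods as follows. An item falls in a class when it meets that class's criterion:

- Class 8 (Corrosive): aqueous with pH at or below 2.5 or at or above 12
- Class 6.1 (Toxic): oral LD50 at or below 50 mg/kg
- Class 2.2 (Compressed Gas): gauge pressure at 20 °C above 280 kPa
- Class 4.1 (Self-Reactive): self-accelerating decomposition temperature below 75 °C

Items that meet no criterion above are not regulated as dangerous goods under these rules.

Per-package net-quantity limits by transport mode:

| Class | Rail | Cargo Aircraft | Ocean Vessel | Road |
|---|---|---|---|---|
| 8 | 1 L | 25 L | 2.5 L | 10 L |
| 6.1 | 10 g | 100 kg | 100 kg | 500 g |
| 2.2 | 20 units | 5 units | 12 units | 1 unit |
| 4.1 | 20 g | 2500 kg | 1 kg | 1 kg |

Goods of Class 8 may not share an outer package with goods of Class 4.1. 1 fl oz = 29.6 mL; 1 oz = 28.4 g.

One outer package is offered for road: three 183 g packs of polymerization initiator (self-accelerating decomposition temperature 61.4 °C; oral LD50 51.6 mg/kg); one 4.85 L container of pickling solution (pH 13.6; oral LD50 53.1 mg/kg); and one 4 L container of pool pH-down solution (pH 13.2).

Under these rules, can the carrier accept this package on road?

With self-accelerating decomposition temperature 61.4 °C (< 75 °C), the polymerization initiator falls in Class 4.1.
pH 13.6 meets the Class 8 criterion (Corrosive), so the pickling solution is Class 8.
With pH 13.2 (≥ 12), the pool pH-down solution falls in Class 8.
Total Class 8: 4.85 L + 4 L = 8.85 L.
8.85 L ≤ 10 L (road limit, Class 8) — within limit.
Class 4.1 quantity: three 183 g packs = 549 g.
That is within the Class 4.1 road limit of 1 kg.
Class 8 and Class 4.1 may not share an outer package.

No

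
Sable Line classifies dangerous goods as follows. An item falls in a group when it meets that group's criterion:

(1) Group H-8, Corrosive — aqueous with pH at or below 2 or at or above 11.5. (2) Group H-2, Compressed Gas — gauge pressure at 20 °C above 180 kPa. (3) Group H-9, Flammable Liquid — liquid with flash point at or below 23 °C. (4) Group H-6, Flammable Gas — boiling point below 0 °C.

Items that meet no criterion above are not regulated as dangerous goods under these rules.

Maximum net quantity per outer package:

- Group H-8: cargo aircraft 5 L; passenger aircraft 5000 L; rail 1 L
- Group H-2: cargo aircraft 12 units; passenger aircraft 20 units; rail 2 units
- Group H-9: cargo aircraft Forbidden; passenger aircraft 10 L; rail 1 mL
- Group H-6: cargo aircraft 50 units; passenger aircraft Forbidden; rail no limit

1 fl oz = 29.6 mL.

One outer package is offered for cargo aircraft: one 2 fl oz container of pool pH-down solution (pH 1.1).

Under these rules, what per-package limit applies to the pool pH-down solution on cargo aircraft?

5 L

With pH 1.1 (≤ 2), the pool pH-down solution falls in Group H-8.
The cargo aircraft limit for Group H-8 is 5 L.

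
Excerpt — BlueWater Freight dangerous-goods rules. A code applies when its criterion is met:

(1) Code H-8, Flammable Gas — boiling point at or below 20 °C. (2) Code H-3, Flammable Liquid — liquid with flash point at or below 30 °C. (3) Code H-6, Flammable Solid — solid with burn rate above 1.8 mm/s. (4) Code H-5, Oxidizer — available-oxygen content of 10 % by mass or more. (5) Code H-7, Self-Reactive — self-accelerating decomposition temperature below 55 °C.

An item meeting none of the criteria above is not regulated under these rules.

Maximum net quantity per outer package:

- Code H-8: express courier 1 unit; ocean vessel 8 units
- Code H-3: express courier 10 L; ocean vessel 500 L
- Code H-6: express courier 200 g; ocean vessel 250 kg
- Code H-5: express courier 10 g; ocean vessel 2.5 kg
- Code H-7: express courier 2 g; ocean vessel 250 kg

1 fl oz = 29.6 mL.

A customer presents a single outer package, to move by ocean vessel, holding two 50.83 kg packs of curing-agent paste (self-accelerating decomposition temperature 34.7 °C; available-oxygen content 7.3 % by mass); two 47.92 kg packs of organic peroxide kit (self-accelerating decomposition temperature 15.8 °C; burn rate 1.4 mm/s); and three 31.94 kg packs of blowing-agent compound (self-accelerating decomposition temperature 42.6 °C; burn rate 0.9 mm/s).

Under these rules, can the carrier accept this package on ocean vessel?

No

Self-accelerating decomposition temperature 34.7 °C meets the Code H-7 criterion (Self-Reactive), so the curing-agent paste is Code H-7.
With self-accelerating decomposition temperature 15.8 °C (< 55 °C), the organic peroxide kit falls in Code H-7.
The blowing-agent compound has self-accelerating decomposition temperature 42.6 °C, which is < 55 °C, so it is Code H-7 (Self-Reactive).
Total Code H-7: (two 50.83 kg packs = 101.66 kg) + (two 47.92 kg packs = 95.84 kg) + (three 31.94 kg packs = 95.82 kg) = 293.32 kg.
293.32 kg > 250 kg (ocean vessel limit, Code H-7) — over the limit.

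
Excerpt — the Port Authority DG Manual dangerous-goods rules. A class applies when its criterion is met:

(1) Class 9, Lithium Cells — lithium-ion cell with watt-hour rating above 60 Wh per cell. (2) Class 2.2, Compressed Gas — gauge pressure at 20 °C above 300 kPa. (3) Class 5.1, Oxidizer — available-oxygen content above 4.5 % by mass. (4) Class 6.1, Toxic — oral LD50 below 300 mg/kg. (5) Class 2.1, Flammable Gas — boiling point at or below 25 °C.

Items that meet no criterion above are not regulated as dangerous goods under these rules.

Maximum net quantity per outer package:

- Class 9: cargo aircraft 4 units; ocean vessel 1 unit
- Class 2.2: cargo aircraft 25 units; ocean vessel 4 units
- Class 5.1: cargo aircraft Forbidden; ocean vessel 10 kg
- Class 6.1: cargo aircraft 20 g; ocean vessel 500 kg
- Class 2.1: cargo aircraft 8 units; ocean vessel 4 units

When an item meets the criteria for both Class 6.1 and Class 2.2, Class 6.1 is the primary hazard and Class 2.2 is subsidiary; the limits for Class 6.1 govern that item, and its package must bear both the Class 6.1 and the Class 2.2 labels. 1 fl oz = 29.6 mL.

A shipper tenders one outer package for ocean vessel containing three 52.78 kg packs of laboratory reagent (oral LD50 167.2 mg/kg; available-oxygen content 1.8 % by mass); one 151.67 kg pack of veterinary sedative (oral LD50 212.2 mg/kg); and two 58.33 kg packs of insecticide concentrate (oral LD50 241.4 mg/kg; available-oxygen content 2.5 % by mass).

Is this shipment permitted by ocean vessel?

Laboratory reagent: oral LD50 167.2 mg/kg < 300 mg/kg → Class 6.1 (Toxic).
With oral LD50 212.2 mg/kg (< 300 mg/kg), the veterinary sedative falls in Class 6.1.
With oral LD50 241.4 mg/kg (< 300 mg/kg), the insecticide concentrate falls in Class 6.1.
Total Class 6.1: (three 52.78 kg packs = 158.34 kg) + 151.67 kg + (two 58.33 kg packs = 116.66 kg) = 426.67 kg.
That is within the Class 6.1 ocean vessel limit of 500 kg.

Yes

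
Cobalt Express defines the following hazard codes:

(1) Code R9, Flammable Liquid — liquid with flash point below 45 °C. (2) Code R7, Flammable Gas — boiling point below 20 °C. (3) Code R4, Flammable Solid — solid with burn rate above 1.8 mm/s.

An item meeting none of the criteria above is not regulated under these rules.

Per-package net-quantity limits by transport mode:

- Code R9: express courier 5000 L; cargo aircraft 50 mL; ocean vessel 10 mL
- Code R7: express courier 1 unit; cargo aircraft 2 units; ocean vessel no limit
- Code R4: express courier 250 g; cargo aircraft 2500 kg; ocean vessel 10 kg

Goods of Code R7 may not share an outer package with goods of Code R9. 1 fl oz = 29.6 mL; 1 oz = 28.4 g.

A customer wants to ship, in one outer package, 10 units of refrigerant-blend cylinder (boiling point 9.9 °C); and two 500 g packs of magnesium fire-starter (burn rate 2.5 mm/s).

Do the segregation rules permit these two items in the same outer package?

With boiling point 9.9 °C (< 20 °C), the refrigerant-blend cylinder falls in Code R7.
With burn rate 2.5 mm/s (> 1.8 mm/s), the magnesium fire-starter falls in Code R4.
No segregation rule bars Code R7 with Code R4.

Yes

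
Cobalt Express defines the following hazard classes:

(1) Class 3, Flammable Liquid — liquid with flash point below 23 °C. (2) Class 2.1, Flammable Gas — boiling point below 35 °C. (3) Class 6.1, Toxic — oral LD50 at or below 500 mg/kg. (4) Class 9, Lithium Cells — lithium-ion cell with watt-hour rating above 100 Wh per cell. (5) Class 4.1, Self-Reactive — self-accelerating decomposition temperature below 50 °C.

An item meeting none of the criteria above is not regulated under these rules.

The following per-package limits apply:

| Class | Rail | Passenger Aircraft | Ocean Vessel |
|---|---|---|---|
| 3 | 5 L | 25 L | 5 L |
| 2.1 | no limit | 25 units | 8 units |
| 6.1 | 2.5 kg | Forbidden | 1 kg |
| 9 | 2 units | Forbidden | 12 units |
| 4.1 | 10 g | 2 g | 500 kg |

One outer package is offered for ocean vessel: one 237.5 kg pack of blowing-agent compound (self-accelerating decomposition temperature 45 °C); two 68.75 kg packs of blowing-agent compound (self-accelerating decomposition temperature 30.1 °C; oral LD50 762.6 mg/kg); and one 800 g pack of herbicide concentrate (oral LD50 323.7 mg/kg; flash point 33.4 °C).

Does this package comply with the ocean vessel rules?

With self-accelerating decomposition temperature 45 °C (< 50 °C), the blowing-agent compound falls in Class 4.1.
With self-accelerating decomposition temperature 30.1 °C (< 50 °C), the blowing-agent compound falls in Class 4.1.
Oral LD50 323.7 mg/kg meets the Class 6.1 criterion (Toxic), so the herbicide concentrate is Class 6.1.
Class 4.1 net quantity: 237.5 kg + (two 68.75 kg packs = 137.5 kg) = 375 kg.
375 kg ≤ 500 kg (ocean vessel limit, Class 4.1) — within limit.
Class 6.1 quantity: 800 g.
That is within the Class 6.1 ocean vessel limit of 1 kg.
Every hazard class is within its ocean vessel limit and no segregation rule is violated.

Yes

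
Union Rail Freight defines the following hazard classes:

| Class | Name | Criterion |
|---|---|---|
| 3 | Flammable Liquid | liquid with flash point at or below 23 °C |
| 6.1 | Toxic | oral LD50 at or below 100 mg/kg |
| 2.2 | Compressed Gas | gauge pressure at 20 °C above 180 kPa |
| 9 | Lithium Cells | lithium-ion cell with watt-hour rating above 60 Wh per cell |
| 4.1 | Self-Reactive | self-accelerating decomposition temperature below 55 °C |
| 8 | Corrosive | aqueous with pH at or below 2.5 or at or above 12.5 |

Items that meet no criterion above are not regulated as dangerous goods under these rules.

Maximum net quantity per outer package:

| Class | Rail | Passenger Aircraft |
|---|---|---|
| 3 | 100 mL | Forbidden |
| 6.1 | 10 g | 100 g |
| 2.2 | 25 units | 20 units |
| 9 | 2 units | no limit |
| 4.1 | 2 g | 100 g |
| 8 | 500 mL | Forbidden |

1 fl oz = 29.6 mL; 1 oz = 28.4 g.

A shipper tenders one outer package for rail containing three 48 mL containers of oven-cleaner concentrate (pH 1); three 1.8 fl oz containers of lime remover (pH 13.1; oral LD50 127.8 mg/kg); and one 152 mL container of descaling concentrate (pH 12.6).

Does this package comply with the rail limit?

The oven-cleaner concentrate has pH 1, which is ≤ 2.5, so it is Class 8 (Corrosive).
pH 13.1 meets the Class 8 criterion (Corrosive), so the lime remover is Class 8.
pH 12.6 meets the Class 8 criterion (Corrosive), so the descaling concentrate is Class 8.
Class 8 net quantity: (three 48 mL containers = 144 mL) + (three 1.8 fl oz containers = 159.84 mL) + 152 mL = 455.84 mL.
455.84 mL ≤ 500 mL (rail limit, Class 8) — within limit.

Yes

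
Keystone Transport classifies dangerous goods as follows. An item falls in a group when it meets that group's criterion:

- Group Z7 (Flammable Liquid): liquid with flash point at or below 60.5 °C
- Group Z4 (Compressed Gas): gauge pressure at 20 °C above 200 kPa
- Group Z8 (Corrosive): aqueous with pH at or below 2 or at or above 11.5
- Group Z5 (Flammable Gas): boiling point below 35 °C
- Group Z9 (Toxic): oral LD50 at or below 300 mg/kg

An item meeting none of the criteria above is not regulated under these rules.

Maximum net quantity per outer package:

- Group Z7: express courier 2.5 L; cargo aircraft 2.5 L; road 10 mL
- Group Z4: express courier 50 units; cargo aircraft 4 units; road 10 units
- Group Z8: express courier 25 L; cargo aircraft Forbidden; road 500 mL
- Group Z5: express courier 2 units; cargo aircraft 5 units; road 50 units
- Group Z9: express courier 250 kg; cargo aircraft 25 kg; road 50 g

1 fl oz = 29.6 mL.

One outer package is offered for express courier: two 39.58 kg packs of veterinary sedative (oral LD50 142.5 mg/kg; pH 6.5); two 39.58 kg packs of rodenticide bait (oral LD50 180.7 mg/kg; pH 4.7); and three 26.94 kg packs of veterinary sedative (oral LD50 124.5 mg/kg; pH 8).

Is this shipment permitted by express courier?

Yes

The veterinary sedative has oral LD50 142.5 mg/kg, which is ≤ 300 mg/kg, so it is Group Z9 (Toxic).
The rodenticide bait has oral LD50 180.7 mg/kg, which is ≤ 300 mg/kg, so it is Group Z9 (Toxic).
With oral LD50 124.5 mg/kg (≤ 300 mg/kg), the veterinary sedative falls in Group Z9.
Group Z9 net quantity: (two 39.58 kg packs = 79.16 kg) + (two 39.58 kg packs = 79.16 kg) + (three 26.94 kg packs = 80.82 kg) = 239.14 kg.
239.14 kg ≤ 250 kg (express courier limit, Group Z9) — within limit.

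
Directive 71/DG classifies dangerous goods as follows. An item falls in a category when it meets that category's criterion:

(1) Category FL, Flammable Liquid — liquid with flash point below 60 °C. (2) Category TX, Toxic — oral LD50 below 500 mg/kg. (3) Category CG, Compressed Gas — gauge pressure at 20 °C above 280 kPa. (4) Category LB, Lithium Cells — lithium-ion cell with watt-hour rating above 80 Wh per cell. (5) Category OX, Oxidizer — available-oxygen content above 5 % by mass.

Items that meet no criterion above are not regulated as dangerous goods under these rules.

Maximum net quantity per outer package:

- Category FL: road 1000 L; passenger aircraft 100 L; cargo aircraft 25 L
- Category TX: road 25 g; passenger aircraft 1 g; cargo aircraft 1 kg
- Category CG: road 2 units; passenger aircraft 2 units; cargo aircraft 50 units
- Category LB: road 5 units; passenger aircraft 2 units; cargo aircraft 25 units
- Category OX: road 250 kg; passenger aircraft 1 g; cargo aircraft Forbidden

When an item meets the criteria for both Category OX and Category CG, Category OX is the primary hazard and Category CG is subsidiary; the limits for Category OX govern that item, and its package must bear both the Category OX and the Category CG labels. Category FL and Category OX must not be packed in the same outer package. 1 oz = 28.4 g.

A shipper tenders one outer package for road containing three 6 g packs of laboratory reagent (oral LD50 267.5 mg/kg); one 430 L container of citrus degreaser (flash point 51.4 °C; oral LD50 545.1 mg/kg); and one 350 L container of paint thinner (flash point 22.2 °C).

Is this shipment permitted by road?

Yes

The laboratory reagent has oral LD50 267.5 mg/kg, which is < 500 mg/kg, so it is Category TX (Toxic).
Flash point 51.4 °C meets the Category FL criterion (Flammable Liquid), so the citrus degreaser is Category FL.
With flash point 22.2 °C (< 60 °C), the paint thinner falls in Category FL.
Total Category FL: 430 L + 350 L = 780 L.
780 L ≤ 1000 L (road limit, Category FL) — within limit.
Category TX quantity: three 6 g packs = 18 g.
18 g is within the road limit of 25 g for Category TX.
The segregation rule (Category FL with Category OX) does not apply to Category FL with Category TX.
Every hazard category is within its road limit and no segregation rule is violated.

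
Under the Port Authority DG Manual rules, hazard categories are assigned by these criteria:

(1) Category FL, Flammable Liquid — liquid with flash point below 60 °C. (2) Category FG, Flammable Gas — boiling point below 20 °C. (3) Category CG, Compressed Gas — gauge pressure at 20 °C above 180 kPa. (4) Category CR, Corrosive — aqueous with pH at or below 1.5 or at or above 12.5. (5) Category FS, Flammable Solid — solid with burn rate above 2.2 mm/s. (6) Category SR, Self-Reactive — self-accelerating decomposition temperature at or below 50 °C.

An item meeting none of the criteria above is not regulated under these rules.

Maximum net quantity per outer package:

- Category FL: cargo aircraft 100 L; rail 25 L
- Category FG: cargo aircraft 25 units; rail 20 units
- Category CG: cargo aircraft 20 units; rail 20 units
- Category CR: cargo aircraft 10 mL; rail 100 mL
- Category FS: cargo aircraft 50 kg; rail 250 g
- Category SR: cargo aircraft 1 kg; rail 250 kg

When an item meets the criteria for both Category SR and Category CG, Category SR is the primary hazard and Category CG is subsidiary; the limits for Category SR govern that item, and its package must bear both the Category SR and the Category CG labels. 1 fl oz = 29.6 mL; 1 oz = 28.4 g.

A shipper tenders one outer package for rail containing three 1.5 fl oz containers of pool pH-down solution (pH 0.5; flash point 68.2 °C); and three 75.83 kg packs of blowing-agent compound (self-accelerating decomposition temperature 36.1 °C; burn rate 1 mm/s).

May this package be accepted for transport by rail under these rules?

No

With pH 0.5 (≤ 1.5), the pool pH-down solution falls in Category CR.
With self-accelerating decomposition temperature 36.1 °C (≤ 50 °C), the blowing-agent compound falls in Category SR.
Category SR quantity: three 75.83 kg packs = 227.49 kg.
That is within the Category SR rail limit of 250 kg.
Category CR quantity: three 1.5 fl oz containers = 133.2 mL.
133.2 mL exceeds the rail limit of 100 mL for Category CR.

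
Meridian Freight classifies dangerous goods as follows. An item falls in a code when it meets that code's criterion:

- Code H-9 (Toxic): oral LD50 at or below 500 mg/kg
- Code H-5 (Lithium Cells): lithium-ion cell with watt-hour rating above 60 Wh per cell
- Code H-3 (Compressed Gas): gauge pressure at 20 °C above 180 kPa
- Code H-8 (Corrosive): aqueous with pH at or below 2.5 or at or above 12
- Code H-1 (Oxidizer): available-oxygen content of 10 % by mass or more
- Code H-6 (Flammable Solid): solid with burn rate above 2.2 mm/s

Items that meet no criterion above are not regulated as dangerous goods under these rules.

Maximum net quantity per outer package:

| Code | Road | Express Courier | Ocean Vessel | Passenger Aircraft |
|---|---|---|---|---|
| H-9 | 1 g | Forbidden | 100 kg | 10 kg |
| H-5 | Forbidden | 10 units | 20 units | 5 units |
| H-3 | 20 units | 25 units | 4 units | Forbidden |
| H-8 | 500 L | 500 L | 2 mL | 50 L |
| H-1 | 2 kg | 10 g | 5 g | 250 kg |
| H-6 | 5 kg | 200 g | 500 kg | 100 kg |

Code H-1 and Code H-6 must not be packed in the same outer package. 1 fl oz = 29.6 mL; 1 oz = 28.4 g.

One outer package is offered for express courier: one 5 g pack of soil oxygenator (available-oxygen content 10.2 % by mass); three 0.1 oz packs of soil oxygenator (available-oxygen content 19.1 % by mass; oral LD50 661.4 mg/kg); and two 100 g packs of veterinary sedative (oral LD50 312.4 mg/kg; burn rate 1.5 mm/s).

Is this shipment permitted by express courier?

With available-oxygen content 10.2 % by mass (≥ 10 % by mass), the soil oxygenator falls in Code H-1.
Available-oxygen content 19.1 % by mass meets the Code H-1 criterion (Oxidizer), so the soil oxygenator is Code H-1.
Oral LD50 312.4 mg/kg meets the Code H-9 criterion (Toxic), so the veterinary sedative is Code H-9.
Code H-9 quantity: two 100 g packs = 200 g.
Code H-9 is Forbidden by express courier.
Code H-1 net quantity: 5 g + (three 0.1 oz packs = 8.52 g) = 13.52 g.
That exceeds the Code H-1 express courier limit of 10 g.
The segregation rule (Code H-1 with Code H-6) does not apply to Code H-9 with Code H-1.

No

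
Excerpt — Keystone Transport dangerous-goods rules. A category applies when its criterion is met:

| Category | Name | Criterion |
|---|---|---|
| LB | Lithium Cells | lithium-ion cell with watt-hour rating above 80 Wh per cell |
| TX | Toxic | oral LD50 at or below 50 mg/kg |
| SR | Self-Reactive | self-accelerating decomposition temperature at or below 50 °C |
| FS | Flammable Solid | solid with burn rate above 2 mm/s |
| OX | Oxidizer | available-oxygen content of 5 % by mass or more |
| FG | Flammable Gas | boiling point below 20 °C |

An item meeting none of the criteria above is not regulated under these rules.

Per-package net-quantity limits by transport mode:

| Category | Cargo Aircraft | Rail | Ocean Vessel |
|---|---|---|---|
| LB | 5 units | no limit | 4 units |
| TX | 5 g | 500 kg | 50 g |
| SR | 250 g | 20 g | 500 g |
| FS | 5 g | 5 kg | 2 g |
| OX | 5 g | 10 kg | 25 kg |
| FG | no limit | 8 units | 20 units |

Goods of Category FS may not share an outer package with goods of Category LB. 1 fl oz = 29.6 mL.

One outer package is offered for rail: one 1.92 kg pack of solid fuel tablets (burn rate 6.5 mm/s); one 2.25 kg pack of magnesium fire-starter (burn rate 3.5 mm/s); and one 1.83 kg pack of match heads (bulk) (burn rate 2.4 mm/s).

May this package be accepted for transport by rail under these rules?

No

Burn rate 6.5 mm/s meets the Category FS criterion (Flammable Solid), so the solid fuel tablets are Category FS.
With burn rate 3.5 mm/s (> 2 mm/s), the magnesium fire-starter falls in Category FS.
With burn rate 2.4 mm/s (> 2 mm/s), the match heads (bulk) fall in Category FS.
Category FS net quantity: 1.92 kg + 2.25 kg + 1.83 kg = 6 kg.
That exceeds the Category FS rail limit of 5 kg.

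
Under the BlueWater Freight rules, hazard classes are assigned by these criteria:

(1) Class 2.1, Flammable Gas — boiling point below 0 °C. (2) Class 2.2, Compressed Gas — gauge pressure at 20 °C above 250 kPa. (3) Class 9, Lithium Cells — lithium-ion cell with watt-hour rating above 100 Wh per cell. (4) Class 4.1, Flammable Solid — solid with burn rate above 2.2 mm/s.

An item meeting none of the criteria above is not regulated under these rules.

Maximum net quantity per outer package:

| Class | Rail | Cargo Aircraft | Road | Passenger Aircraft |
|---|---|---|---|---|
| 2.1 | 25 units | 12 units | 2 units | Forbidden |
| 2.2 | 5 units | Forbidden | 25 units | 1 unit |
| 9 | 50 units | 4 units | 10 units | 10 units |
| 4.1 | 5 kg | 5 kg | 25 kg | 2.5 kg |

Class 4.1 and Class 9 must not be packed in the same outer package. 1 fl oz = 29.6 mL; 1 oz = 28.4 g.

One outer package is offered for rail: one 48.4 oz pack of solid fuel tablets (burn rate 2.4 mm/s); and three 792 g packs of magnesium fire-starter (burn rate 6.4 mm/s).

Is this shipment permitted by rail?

Yes

With burn rate 2.4 mm/s (> 2.2 mm/s), the solid fuel tablets fall in Class 4.1.
With burn rate 6.4 mm/s (> 2.2 mm/s), the magnesium fire-starter falls in Class 4.1.
Total Class 4.1: (one 48.4 oz pack = 1374.56 g) + (three 792 g packs = 2.376 kg) = 3750.56 g.
That is within the Class 4.1 rail limit of 5 kg.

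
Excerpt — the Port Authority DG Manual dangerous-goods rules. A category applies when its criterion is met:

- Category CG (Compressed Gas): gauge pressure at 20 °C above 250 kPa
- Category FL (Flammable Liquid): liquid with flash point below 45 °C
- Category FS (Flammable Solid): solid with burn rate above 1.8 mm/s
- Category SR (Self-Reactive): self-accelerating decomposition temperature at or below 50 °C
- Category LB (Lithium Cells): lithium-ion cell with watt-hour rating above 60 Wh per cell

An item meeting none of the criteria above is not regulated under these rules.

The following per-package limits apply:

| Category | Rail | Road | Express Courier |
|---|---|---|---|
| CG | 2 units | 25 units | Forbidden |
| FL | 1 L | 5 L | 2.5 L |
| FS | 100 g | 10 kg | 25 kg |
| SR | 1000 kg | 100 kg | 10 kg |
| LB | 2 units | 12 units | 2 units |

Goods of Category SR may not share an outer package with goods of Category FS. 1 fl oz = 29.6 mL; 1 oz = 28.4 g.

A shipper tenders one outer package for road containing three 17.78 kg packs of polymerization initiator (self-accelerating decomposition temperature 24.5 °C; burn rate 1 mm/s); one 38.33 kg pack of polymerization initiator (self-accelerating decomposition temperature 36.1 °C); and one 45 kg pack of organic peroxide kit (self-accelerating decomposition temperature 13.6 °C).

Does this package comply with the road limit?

Polymerization initiator: self-accelerating decomposition temperature 24.5 °C ≤ 50 °C → Category SR (Self-Reactive).
Self-accelerating decomposition temperature 36.1 °C meets the Category SR criterion (Self-Reactive), so the polymerization initiator is Category SR.
Self-accelerating decomposition temperature 13.6 °C meets the Category SR criterion (Self-Reactive), so the organic peroxide kit is Category SR.
Total Category SR: (three 17.78 kg packs = 53.34 kg) + 38.33 kg + 45 kg = 136.67 kg.
136.67 kg > 100 kg (road limit, Category SR) — over the limit.

No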